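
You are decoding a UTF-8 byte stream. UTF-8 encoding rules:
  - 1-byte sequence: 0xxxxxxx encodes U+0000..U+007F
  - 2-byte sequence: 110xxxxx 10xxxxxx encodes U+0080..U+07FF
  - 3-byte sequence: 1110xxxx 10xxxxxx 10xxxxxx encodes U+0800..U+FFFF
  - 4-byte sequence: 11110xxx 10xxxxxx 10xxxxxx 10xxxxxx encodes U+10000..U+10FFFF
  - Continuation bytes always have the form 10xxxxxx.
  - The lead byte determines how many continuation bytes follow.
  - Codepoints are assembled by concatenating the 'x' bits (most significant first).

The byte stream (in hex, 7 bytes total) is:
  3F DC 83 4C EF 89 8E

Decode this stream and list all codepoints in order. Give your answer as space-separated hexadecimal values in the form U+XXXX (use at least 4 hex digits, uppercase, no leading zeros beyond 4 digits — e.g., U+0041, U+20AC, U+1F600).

Answer: U+003F U+0703 U+004C U+F24E

Derivation:
Byte[0]=3F: 1-byte ASCII. cp=U+003F
Byte[1]=DC: 2-byte lead, need 1 cont bytes. acc=0x1C
Byte[2]=83: continuation. acc=(acc<<6)|0x03=0x703
Completed: cp=U+0703 (starts at byte 1)
Byte[3]=4C: 1-byte ASCII. cp=U+004C
Byte[4]=EF: 3-byte lead, need 2 cont bytes. acc=0xF
Byte[5]=89: continuation. acc=(acc<<6)|0x09=0x3C9
Byte[6]=8E: continuation. acc=(acc<<6)|0x0E=0xF24E
Completed: cp=U+F24E (starts at byte 4)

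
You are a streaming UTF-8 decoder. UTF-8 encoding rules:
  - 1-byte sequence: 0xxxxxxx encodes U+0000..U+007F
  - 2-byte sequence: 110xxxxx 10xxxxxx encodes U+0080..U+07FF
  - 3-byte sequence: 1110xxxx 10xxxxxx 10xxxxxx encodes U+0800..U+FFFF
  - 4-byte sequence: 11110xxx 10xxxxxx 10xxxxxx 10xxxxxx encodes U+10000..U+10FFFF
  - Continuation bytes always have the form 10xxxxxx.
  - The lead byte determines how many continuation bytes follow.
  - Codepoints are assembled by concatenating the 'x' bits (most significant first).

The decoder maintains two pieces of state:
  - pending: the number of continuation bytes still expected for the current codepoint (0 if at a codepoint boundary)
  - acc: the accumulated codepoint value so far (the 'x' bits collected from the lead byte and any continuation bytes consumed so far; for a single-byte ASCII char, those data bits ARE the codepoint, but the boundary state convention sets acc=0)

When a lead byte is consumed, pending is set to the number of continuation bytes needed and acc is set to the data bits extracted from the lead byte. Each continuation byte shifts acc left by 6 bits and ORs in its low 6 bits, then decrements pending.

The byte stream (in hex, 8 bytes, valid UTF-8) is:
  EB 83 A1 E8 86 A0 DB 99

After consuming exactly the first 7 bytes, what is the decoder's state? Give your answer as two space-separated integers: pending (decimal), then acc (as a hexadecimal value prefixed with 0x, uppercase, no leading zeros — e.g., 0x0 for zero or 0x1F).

Byte[0]=EB: 3-byte lead. pending=2, acc=0xB
Byte[1]=83: continuation. acc=(acc<<6)|0x03=0x2C3, pending=1
Byte[2]=A1: continuation. acc=(acc<<6)|0x21=0xB0E1, pending=0
Byte[3]=E8: 3-byte lead. pending=2, acc=0x8
Byte[4]=86: continuation. acc=(acc<<6)|0x06=0x206, pending=1
Byte[5]=A0: continuation. acc=(acc<<6)|0x20=0x81A0, pending=0
Byte[6]=DB: 2-byte lead. pending=1, acc=0x1B

Answer: 1 0x1B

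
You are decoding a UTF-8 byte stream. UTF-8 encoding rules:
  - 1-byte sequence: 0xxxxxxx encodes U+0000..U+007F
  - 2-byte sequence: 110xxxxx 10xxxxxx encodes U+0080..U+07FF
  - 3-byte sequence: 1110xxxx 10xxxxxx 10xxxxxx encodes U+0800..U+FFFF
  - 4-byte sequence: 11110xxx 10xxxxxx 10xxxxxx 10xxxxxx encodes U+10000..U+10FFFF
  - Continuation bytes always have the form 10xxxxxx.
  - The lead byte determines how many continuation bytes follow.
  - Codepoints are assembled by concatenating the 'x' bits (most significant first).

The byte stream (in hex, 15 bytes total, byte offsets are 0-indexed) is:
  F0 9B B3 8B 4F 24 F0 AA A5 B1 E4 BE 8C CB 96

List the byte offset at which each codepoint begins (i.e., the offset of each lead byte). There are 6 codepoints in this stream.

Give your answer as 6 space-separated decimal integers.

Answer: 0 4 5 6 10 13

Derivation:
Byte[0]=F0: 4-byte lead, need 3 cont bytes. acc=0x0
Byte[1]=9B: continuation. acc=(acc<<6)|0x1B=0x1B
Byte[2]=B3: continuation. acc=(acc<<6)|0x33=0x6F3
Byte[3]=8B: continuation. acc=(acc<<6)|0x0B=0x1BCCB
Completed: cp=U+1BCCB (starts at byte 0)
Byte[4]=4F: 1-byte ASCII. cp=U+004F
Byte[5]=24: 1-byte ASCII. cp=U+0024
Byte[6]=F0: 4-byte lead, need 3 cont bytes. acc=0x0
Byte[7]=AA: continuation. acc=(acc<<6)|0x2A=0x2A
Byte[8]=A5: continuation. acc=(acc<<6)|0x25=0xAA5
Byte[9]=B1: continuation. acc=(acc<<6)|0x31=0x2A971
Completed: cp=U+2A971 (starts at byte 6)
Byte[10]=E4: 3-byte lead, need 2 cont bytes. acc=0x4
Byte[11]=BE: continuation. acc=(acc<<6)|0x3E=0x13E
Byte[12]=8C: continuation. acc=(acc<<6)|0x0C=0x4F8C
Completed: cp=U+4F8C (starts at byte 10)
Byte[13]=CB: 2-byte lead, need 1 cont bytes. acc=0xB
Byte[14]=96: continuation. acc=(acc<<6)|0x16=0x2D6
Completed: cp=U+02D6 (starts at byte 13)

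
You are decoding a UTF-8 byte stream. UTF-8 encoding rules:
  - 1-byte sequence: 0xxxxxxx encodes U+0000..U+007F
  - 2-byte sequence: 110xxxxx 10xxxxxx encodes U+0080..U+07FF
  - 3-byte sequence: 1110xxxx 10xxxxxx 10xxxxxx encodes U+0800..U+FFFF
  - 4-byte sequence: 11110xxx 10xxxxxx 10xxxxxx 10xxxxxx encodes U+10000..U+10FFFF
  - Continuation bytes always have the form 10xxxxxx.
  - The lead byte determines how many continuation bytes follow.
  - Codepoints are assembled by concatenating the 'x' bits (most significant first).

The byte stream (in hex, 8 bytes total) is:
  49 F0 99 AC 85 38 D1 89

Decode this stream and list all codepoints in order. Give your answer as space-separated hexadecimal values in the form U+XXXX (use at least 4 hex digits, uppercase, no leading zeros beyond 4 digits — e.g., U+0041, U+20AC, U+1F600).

Byte[0]=49: 1-byte ASCII. cp=U+0049
Byte[1]=F0: 4-byte lead, need 3 cont bytes. acc=0x0
Byte[2]=99: continuation. acc=(acc<<6)|0x19=0x19
Byte[3]=AC: continuation. acc=(acc<<6)|0x2C=0x66C
Byte[4]=85: continuation. acc=(acc<<6)|0x05=0x19B05
Completed: cp=U+19B05 (starts at byte 1)
Byte[5]=38: 1-byte ASCII. cp=U+0038
Byte[6]=D1: 2-byte lead, need 1 cont bytes. acc=0x11
Byte[7]=89: continuation. acc=(acc<<6)|0x09=0x449
Completed: cp=U+0449 (starts at byte 6)

Answer: U+0049 U+19B05 U+0038 U+0449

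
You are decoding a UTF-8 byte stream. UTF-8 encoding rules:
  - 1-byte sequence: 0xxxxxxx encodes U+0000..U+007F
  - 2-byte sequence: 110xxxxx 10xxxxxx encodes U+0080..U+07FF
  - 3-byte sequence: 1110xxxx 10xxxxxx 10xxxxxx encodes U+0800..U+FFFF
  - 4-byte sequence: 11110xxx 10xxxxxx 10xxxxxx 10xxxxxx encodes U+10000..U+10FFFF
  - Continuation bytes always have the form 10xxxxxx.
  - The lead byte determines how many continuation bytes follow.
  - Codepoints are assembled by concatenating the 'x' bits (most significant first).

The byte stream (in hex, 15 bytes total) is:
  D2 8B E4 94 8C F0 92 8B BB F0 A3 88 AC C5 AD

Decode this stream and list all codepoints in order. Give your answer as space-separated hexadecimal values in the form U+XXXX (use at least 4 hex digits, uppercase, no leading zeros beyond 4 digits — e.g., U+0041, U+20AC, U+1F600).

Byte[0]=D2: 2-byte lead, need 1 cont bytes. acc=0x12
Byte[1]=8B: continuation. acc=(acc<<6)|0x0B=0x48B
Completed: cp=U+048B (starts at byte 0)
Byte[2]=E4: 3-byte lead, need 2 cont bytes. acc=0x4
Byte[3]=94: continuation. acc=(acc<<6)|0x14=0x114
Byte[4]=8C: continuation. acc=(acc<<6)|0x0C=0x450C
Completed: cp=U+450C (starts at byte 2)
Byte[5]=F0: 4-byte lead, need 3 cont bytes. acc=0x0
Byte[6]=92: continuation. acc=(acc<<6)|0x12=0x12
Byte[7]=8B: continuation. acc=(acc<<6)|0x0B=0x48B
Byte[8]=BB: continuation. acc=(acc<<6)|0x3B=0x122FB
Completed: cp=U+122FB (starts at byte 5)
Byte[9]=F0: 4-byte lead, need 3 cont bytes. acc=0x0
Byte[10]=A3: continuation. acc=(acc<<6)|0x23=0x23
Byte[11]=88: continuation. acc=(acc<<6)|0x08=0x8C8
Byte[12]=AC: continuation. acc=(acc<<6)|0x2C=0x2322C
Completed: cp=U+2322C (starts at byte 9)
Byte[13]=C5: 2-byte lead, need 1 cont bytes. acc=0x5
Byte[14]=AD: continuation. acc=(acc<<6)|0x2D=0x16D
Completed: cp=U+016D (starts at byte 13)

Answer: U+048B U+450C U+122FB U+2322C U+016D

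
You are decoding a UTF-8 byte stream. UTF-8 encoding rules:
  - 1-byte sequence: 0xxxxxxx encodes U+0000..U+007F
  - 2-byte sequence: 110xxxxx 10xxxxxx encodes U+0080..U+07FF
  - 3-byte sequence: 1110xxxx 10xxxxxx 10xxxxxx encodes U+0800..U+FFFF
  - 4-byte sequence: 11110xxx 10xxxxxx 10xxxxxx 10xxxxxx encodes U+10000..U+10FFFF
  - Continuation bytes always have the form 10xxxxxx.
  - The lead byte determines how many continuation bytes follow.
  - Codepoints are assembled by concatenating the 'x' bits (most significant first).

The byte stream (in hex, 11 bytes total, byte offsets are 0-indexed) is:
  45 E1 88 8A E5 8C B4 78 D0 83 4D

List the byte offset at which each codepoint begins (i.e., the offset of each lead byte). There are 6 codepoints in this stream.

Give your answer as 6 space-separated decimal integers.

Answer: 0 1 4 7 8 10

Derivation:
Byte[0]=45: 1-byte ASCII. cp=U+0045
Byte[1]=E1: 3-byte lead, need 2 cont bytes. acc=0x1
Byte[2]=88: continuation. acc=(acc<<6)|0x08=0x48
Byte[3]=8A: continuation. acc=(acc<<6)|0x0A=0x120A
Completed: cp=U+120A (starts at byte 1)
Byte[4]=E5: 3-byte lead, need 2 cont bytes. acc=0x5
Byte[5]=8C: continuation. acc=(acc<<6)|0x0C=0x14C
Byte[6]=B4: continuation. acc=(acc<<6)|0x34=0x5334
Completed: cp=U+5334 (starts at byte 4)
Byte[7]=78: 1-byte ASCII. cp=U+0078
Byte[8]=D0: 2-byte lead, need 1 cont bytes. acc=0x10
Byte[9]=83: continuation. acc=(acc<<6)|0x03=0x403
Completed: cp=U+0403 (starts at byte 8)
Byte[10]=4D: 1-byte ASCII. cp=U+004D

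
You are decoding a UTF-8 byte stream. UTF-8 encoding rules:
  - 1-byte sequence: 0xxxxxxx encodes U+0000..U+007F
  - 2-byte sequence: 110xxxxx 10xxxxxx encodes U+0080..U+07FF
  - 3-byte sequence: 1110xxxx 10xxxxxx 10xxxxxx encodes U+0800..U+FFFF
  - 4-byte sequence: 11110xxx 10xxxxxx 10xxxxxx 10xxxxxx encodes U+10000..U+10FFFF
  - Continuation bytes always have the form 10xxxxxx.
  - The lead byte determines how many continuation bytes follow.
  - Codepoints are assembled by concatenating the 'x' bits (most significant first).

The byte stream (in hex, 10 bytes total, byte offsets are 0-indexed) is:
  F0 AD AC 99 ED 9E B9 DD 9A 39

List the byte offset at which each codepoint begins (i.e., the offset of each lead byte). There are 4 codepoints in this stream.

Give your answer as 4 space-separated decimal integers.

Answer: 0 4 7 9

Derivation:
Byte[0]=F0: 4-byte lead, need 3 cont bytes. acc=0x0
Byte[1]=AD: continuation. acc=(acc<<6)|0x2D=0x2D
Byte[2]=AC: continuation. acc=(acc<<6)|0x2C=0xB6C
Byte[3]=99: continuation. acc=(acc<<6)|0x19=0x2DB19
Completed: cp=U+2DB19 (starts at byte 0)
Byte[4]=ED: 3-byte lead, need 2 cont bytes. acc=0xD
Byte[5]=9E: continuation. acc=(acc<<6)|0x1E=0x35E
Byte[6]=B9: continuation. acc=(acc<<6)|0x39=0xD7B9
Completed: cp=U+D7B9 (starts at byte 4)
Byte[7]=DD: 2-byte lead, need 1 cont bytes. acc=0x1D
Byte[8]=9A: continuation. acc=(acc<<6)|0x1A=0x75A
Completed: cp=U+075A (starts at byte 7)
Byte[9]=39: 1-byte ASCII. cp=U+0039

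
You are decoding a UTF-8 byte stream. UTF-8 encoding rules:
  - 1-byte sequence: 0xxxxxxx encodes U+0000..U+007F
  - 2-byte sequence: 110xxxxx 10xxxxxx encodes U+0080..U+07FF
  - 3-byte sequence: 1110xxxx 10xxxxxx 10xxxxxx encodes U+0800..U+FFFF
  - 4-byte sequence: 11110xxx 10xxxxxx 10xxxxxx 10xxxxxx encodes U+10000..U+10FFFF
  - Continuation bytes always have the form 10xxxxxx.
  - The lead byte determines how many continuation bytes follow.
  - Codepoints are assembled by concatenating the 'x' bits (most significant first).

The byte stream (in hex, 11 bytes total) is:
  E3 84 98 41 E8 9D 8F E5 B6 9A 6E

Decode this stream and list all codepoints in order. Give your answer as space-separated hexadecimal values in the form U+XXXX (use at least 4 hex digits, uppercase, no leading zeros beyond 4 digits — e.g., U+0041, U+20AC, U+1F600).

Byte[0]=E3: 3-byte lead, need 2 cont bytes. acc=0x3
Byte[1]=84: continuation. acc=(acc<<6)|0x04=0xC4
Byte[2]=98: continuation. acc=(acc<<6)|0x18=0x3118
Completed: cp=U+3118 (starts at byte 0)
Byte[3]=41: 1-byte ASCII. cp=U+0041
Byte[4]=E8: 3-byte lead, need 2 cont bytes. acc=0x8
Byte[5]=9D: continuation. acc=(acc<<6)|0x1D=0x21D
Byte[6]=8F: continuation. acc=(acc<<6)|0x0F=0x874F
Completed: cp=U+874F (starts at byte 4)
Byte[7]=E5: 3-byte lead, need 2 cont bytes. acc=0x5
Byte[8]=B6: continuation. acc=(acc<<6)|0x36=0x176
Byte[9]=9A: continuation. acc=(acc<<6)|0x1A=0x5D9A
Completed: cp=U+5D9A (starts at byte 7)
Byte[10]=6E: 1-byte ASCII. cp=U+006E

Answer: U+3118 U+0041 U+874F U+5D9A U+006E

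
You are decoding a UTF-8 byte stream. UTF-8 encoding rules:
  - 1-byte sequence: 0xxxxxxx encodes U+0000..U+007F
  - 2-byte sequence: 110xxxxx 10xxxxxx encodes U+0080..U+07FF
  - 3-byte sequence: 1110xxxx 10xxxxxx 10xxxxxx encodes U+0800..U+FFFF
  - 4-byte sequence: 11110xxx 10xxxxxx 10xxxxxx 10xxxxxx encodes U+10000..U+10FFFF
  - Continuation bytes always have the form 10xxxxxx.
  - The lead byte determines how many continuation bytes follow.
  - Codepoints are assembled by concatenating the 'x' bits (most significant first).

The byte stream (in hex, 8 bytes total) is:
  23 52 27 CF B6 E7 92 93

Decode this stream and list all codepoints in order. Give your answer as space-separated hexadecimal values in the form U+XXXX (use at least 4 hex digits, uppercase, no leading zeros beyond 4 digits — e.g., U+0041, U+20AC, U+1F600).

Byte[0]=23: 1-byte ASCII. cp=U+0023
Byte[1]=52: 1-byte ASCII. cp=U+0052
Byte[2]=27: 1-byte ASCII. cp=U+0027
Byte[3]=CF: 2-byte lead, need 1 cont bytes. acc=0xF
Byte[4]=B6: continuation. acc=(acc<<6)|0x36=0x3F6
Completed: cp=U+03F6 (starts at byte 3)
Byte[5]=E7: 3-byte lead, need 2 cont bytes. acc=0x7
Byte[6]=92: continuation. acc=(acc<<6)|0x12=0x1D2
Byte[7]=93: continuation. acc=(acc<<6)|0x13=0x7493
Completed: cp=U+7493 (starts at byte 5)

Answer: U+0023 U+0052 U+0027 U+03F6 U+7493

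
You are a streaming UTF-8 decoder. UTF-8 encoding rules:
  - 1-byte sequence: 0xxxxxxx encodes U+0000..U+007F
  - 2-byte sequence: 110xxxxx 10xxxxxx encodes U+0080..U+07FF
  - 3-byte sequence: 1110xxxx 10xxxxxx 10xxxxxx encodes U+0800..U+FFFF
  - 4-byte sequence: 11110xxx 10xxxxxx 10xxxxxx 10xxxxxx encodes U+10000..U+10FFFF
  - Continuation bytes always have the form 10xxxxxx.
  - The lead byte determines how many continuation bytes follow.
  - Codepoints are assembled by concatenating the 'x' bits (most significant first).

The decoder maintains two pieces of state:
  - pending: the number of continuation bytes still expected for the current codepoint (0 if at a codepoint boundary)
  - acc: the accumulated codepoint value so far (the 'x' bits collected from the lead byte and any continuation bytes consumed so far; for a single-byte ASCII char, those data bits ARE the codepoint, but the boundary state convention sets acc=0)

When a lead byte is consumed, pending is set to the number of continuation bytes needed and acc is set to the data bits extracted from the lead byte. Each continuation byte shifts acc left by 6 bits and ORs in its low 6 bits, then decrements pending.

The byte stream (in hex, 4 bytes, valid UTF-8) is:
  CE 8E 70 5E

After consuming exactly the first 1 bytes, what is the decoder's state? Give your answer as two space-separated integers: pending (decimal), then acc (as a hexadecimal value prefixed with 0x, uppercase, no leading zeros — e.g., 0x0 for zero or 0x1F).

Answer: 1 0xE

Derivation:
Byte[0]=CE: 2-byte lead. pending=1, acc=0xE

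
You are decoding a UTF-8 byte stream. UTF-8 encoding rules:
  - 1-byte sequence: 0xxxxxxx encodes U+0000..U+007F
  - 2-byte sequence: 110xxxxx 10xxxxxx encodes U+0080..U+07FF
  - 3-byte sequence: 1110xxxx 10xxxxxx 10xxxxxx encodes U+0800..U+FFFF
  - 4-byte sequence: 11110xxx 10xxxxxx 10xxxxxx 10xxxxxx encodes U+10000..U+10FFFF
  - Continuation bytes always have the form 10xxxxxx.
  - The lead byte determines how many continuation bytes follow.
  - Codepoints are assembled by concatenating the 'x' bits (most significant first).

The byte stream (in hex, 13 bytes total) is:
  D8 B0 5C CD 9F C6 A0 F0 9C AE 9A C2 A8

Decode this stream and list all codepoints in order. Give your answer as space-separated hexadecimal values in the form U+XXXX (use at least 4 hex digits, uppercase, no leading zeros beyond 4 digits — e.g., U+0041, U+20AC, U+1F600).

Answer: U+0630 U+005C U+035F U+01A0 U+1CB9A U+00A8

Derivation:
Byte[0]=D8: 2-byte lead, need 1 cont bytes. acc=0x18
Byte[1]=B0: continuation. acc=(acc<<6)|0x30=0x630
Completed: cp=U+0630 (starts at byte 0)
Byte[2]=5C: 1-byte ASCII. cp=U+005C
Byte[3]=CD: 2-byte lead, need 1 cont bytes. acc=0xD
Byte[4]=9F: continuation. acc=(acc<<6)|0x1F=0x35F
Completed: cp=U+035F (starts at byte 3)
Byte[5]=C6: 2-byte lead, need 1 cont bytes. acc=0x6
Byte[6]=A0: continuation. acc=(acc<<6)|0x20=0x1A0
Completed: cp=U+01A0 (starts at byte 5)
Byte[7]=F0: 4-byte lead, need 3 cont bytes. acc=0x0
Byte[8]=9C: continuation. acc=(acc<<6)|0x1C=0x1C
Byte[9]=AE: continuation. acc=(acc<<6)|0x2E=0x72E
Byte[10]=9A: continuation. acc=(acc<<6)|0x1A=0x1CB9A
Completed: cp=U+1CB9A (starts at byte 7)
Byte[11]=C2: 2-byte lead, need 1 cont bytes. acc=0x2
Byte[12]=A8: continuation. acc=(acc<<6)|0x28=0xA8
Completed: cp=U+00A8 (starts at byte 11)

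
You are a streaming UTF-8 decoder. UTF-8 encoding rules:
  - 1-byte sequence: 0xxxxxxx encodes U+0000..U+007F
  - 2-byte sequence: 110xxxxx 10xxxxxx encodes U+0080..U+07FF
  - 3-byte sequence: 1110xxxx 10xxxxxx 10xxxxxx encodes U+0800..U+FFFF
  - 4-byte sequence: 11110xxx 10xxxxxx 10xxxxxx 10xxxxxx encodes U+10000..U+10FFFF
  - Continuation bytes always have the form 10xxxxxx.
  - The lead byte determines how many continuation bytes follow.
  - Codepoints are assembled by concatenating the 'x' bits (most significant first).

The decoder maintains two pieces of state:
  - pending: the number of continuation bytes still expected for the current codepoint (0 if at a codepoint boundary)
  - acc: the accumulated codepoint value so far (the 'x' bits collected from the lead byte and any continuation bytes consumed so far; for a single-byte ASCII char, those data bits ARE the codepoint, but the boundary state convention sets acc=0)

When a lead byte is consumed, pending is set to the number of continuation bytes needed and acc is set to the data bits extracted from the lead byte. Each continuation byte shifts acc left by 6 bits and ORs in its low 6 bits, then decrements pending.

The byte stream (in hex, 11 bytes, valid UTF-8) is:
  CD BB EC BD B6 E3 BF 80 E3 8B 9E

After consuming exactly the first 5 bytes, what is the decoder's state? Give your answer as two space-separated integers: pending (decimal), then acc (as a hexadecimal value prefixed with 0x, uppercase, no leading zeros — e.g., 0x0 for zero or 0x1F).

Answer: 0 0xCF76

Derivation:
Byte[0]=CD: 2-byte lead. pending=1, acc=0xD
Byte[1]=BB: continuation. acc=(acc<<6)|0x3B=0x37B, pending=0
Byte[2]=EC: 3-byte lead. pending=2, acc=0xC
Byte[3]=BD: continuation. acc=(acc<<6)|0x3D=0x33D, pending=1
Byte[4]=B6: continuation. acc=(acc<<6)|0x36=0xCF76, pending=0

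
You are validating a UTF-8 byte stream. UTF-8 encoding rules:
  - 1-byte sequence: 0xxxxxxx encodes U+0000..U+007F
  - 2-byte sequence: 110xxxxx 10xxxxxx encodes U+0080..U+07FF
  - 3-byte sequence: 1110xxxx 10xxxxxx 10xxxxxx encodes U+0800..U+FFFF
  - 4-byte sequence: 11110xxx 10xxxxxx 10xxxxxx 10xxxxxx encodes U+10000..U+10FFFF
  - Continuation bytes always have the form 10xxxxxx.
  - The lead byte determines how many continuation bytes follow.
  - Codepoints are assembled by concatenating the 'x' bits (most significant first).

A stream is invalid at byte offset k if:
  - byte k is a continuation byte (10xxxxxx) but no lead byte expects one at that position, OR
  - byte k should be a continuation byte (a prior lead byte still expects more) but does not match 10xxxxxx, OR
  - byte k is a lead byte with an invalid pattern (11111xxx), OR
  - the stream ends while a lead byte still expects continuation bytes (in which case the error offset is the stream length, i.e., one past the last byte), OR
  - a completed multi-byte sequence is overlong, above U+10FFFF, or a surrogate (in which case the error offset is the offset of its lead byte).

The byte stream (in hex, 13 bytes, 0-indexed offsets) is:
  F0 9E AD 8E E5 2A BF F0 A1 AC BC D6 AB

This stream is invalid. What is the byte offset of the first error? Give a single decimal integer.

Byte[0]=F0: 4-byte lead, need 3 cont bytes. acc=0x0
Byte[1]=9E: continuation. acc=(acc<<6)|0x1E=0x1E
Byte[2]=AD: continuation. acc=(acc<<6)|0x2D=0x7AD
Byte[3]=8E: continuation. acc=(acc<<6)|0x0E=0x1EB4E
Completed: cp=U+1EB4E (starts at byte 0)
Byte[4]=E5: 3-byte lead, need 2 cont bytes. acc=0x5
Byte[5]=2A: expected 10xxxxxx continuation. INVALID

Answer: 5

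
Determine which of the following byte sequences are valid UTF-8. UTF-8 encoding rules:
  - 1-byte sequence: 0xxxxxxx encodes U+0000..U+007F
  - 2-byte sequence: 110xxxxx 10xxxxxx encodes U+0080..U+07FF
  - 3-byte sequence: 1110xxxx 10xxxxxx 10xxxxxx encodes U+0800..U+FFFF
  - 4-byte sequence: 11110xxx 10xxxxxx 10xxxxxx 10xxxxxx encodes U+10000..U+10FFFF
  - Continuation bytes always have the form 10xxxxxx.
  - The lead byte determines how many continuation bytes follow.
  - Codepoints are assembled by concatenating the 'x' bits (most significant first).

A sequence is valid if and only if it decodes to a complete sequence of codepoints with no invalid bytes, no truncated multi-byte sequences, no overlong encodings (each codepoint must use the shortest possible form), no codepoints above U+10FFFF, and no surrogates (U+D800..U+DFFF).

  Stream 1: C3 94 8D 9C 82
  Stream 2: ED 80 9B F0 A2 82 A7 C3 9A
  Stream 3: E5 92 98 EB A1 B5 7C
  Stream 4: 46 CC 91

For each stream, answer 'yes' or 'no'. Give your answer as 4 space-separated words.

Stream 1: error at byte offset 2. INVALID
Stream 2: decodes cleanly. VALID
Stream 3: decodes cleanly. VALID
Stream 4: decodes cleanly. VALID

Answer: no yes yes yes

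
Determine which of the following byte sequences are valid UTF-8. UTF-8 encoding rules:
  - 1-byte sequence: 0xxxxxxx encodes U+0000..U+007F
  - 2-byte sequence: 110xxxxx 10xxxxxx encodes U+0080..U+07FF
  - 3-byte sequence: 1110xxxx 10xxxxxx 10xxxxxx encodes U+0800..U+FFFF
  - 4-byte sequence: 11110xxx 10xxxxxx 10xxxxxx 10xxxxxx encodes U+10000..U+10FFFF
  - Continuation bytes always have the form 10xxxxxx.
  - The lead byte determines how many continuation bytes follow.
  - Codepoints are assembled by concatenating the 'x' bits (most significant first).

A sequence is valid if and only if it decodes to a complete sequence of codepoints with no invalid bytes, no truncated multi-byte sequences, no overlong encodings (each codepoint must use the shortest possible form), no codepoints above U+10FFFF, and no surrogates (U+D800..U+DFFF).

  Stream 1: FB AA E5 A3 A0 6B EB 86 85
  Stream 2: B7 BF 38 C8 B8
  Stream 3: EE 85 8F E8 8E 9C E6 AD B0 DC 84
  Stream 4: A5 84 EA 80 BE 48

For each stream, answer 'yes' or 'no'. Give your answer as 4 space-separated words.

Stream 1: error at byte offset 0. INVALID
Stream 2: error at byte offset 0. INVALID
Stream 3: decodes cleanly. VALID
Stream 4: error at byte offset 0. INVALID

Answer: no no yes no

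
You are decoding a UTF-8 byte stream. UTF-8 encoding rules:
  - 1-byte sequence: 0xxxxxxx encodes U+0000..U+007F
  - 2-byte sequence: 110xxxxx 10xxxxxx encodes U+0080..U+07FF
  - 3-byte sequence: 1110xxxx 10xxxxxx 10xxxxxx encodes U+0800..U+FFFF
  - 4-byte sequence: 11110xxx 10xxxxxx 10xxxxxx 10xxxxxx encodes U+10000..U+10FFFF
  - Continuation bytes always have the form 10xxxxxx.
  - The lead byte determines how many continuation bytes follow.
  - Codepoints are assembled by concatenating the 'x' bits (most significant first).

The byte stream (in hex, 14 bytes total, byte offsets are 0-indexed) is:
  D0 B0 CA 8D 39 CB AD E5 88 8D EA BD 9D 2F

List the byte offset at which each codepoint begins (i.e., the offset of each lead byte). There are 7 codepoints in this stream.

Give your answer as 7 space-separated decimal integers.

Answer: 0 2 4 5 7 10 13

Derivation:
Byte[0]=D0: 2-byte lead, need 1 cont bytes. acc=0x10
Byte[1]=B0: continuation. acc=(acc<<6)|0x30=0x430
Completed: cp=U+0430 (starts at byte 0)
Byte[2]=CA: 2-byte lead, need 1 cont bytes. acc=0xA
Byte[3]=8D: continuation. acc=(acc<<6)|0x0D=0x28D
Completed: cp=U+028D (starts at byte 2)
Byte[4]=39: 1-byte ASCII. cp=U+0039
Byte[5]=CB: 2-byte lead, need 1 cont bytes. acc=0xB
Byte[6]=AD: continuation. acc=(acc<<6)|0x2D=0x2ED
Completed: cp=U+02ED (starts at byte 5)
Byte[7]=E5: 3-byte lead, need 2 cont bytes. acc=0x5
Byte[8]=88: continuation. acc=(acc<<6)|0x08=0x148
Byte[9]=8D: continuation. acc=(acc<<6)|0x0D=0x520D
Completed: cp=U+520D (starts at byte 7)
Byte[10]=EA: 3-byte lead, need 2 cont bytes. acc=0xA
Byte[11]=BD: continuation. acc=(acc<<6)|0x3D=0x2BD
Byte[12]=9D: continuation. acc=(acc<<6)|0x1D=0xAF5D
Completed: cp=U+AF5D (starts at byte 10)
Byte[13]=2F: 1-byte ASCII. cp=U+002F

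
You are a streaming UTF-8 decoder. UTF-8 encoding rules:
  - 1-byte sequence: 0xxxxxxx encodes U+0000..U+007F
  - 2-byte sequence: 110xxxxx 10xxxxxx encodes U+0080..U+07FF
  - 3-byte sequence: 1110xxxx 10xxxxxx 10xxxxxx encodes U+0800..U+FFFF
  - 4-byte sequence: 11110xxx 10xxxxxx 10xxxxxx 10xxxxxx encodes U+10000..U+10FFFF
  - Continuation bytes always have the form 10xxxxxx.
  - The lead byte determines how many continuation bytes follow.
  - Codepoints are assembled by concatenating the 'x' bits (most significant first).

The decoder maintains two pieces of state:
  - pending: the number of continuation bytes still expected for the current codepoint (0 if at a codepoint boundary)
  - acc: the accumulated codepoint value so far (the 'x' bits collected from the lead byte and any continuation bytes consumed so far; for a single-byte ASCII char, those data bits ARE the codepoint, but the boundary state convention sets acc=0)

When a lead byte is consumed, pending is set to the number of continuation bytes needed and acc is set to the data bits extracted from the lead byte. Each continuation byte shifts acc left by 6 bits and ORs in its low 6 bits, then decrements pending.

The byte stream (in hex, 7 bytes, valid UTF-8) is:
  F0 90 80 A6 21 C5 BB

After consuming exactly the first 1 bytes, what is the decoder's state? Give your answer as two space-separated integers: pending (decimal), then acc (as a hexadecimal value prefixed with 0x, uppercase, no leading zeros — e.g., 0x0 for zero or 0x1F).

Byte[0]=F0: 4-byte lead. pending=3, acc=0x0

Answer: 3 0x0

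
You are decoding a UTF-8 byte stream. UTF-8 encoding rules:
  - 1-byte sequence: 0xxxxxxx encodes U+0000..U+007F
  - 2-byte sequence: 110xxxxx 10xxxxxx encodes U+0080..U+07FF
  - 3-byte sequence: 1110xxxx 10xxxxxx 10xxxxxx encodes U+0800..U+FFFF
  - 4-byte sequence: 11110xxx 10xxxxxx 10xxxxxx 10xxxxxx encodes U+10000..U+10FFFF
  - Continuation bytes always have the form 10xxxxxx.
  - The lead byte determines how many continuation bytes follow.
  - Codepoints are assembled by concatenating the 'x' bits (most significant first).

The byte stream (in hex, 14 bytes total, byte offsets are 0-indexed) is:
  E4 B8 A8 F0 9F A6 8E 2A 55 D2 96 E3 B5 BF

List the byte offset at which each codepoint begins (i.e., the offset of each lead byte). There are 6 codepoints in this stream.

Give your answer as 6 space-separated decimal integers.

Byte[0]=E4: 3-byte lead, need 2 cont bytes. acc=0x4
Byte[1]=B8: continuation. acc=(acc<<6)|0x38=0x138
Byte[2]=A8: continuation. acc=(acc<<6)|0x28=0x4E28
Completed: cp=U+4E28 (starts at byte 0)
Byte[3]=F0: 4-byte lead, need 3 cont bytes. acc=0x0
Byte[4]=9F: continuation. acc=(acc<<6)|0x1F=0x1F
Byte[5]=A6: continuation. acc=(acc<<6)|0x26=0x7E6
Byte[6]=8E: continuation. acc=(acc<<6)|0x0E=0x1F98E
Completed: cp=U+1F98E (starts at byte 3)
Byte[7]=2A: 1-byte ASCII. cp=U+002A
Byte[8]=55: 1-byte ASCII. cp=U+0055
Byte[9]=D2: 2-byte lead, need 1 cont bytes. acc=0x12
Byte[10]=96: continuation. acc=(acc<<6)|0x16=0x496
Completed: cp=U+0496 (starts at byte 9)
Byte[11]=E3: 3-byte lead, need 2 cont bytes. acc=0x3
Byte[12]=B5: continuation. acc=(acc<<6)|0x35=0xF5
Byte[13]=BF: continuation. acc=(acc<<6)|0x3F=0x3D7F
Completed: cp=U+3D7F (starts at byte 11)

Answer: 0 3 7 8 9 11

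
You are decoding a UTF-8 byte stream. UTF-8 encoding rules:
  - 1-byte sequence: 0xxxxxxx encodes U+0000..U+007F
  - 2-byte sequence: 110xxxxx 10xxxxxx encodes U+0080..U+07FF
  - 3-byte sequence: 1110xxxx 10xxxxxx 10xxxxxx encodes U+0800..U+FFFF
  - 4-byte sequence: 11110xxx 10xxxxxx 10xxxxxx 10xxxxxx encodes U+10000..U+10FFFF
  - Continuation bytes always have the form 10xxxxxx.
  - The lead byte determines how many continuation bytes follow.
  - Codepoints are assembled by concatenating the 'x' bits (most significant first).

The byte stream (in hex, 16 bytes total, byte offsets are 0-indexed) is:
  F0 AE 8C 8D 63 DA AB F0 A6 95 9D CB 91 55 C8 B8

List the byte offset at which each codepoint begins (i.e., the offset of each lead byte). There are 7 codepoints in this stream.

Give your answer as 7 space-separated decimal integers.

Byte[0]=F0: 4-byte lead, need 3 cont bytes. acc=0x0
Byte[1]=AE: continuation. acc=(acc<<6)|0x2E=0x2E
Byte[2]=8C: continuation. acc=(acc<<6)|0x0C=0xB8C
Byte[3]=8D: continuation. acc=(acc<<6)|0x0D=0x2E30D
Completed: cp=U+2E30D (starts at byte 0)
Byte[4]=63: 1-byte ASCII. cp=U+0063
Byte[5]=DA: 2-byte lead, need 1 cont bytes. acc=0x1A
Byte[6]=AB: continuation. acc=(acc<<6)|0x2B=0x6AB
Completed: cp=U+06AB (starts at byte 5)
Byte[7]=F0: 4-byte lead, need 3 cont bytes. acc=0x0
Byte[8]=A6: continuation. acc=(acc<<6)|0x26=0x26
Byte[9]=95: continuation. acc=(acc<<6)|0x15=0x995
Byte[10]=9D: continuation. acc=(acc<<6)|0x1D=0x2655D
Completed: cp=U+2655D (starts at byte 7)
Byte[11]=CB: 2-byte lead, need 1 cont bytes. acc=0xB
Byte[12]=91: continuation. acc=(acc<<6)|0x11=0x2D1
Completed: cp=U+02D1 (starts at byte 11)
Byte[13]=55: 1-byte ASCII. cp=U+0055
Byte[14]=C8: 2-byte lead, need 1 cont bytes. acc=0x8
Byte[15]=B8: continuation. acc=(acc<<6)|0x38=0x238
Completed: cp=U+0238 (starts at byte 14)

Answer: 0 4 5 7 11 13 14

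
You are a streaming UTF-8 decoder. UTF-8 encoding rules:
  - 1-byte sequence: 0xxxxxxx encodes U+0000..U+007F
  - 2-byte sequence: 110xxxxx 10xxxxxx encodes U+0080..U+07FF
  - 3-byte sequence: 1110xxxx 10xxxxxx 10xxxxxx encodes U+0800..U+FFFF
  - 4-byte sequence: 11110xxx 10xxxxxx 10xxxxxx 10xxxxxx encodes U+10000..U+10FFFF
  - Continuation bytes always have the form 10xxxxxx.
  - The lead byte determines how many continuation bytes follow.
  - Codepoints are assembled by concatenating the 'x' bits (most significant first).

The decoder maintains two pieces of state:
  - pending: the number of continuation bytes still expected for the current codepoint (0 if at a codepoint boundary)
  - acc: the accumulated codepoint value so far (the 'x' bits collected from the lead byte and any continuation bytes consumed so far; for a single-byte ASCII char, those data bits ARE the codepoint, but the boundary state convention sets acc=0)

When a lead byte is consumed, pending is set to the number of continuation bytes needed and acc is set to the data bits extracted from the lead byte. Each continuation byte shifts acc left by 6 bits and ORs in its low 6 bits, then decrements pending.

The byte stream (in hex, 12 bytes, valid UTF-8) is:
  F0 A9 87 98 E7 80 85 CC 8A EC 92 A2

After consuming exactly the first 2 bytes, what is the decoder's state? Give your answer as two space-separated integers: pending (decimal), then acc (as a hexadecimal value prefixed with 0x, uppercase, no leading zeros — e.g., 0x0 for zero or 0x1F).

Answer: 2 0x29

Derivation:
Byte[0]=F0: 4-byte lead. pending=3, acc=0x0
Byte[1]=A9: continuation. acc=(acc<<6)|0x29=0x29, pending=2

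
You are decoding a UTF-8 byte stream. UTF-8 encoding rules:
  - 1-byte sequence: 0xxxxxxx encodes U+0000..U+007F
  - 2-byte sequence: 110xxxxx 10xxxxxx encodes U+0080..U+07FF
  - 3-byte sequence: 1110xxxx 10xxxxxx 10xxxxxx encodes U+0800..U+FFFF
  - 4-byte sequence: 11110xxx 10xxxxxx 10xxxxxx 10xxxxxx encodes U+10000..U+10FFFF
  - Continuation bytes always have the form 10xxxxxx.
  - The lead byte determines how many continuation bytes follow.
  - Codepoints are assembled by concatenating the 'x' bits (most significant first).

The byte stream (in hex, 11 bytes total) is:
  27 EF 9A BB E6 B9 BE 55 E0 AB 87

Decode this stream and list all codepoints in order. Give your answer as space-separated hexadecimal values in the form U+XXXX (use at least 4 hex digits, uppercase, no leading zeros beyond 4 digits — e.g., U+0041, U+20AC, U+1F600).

Answer: U+0027 U+F6BB U+6E7E U+0055 U+0AC7

Derivation:
Byte[0]=27: 1-byte ASCII. cp=U+0027
Byte[1]=EF: 3-byte lead, need 2 cont bytes. acc=0xF
Byte[2]=9A: continuation. acc=(acc<<6)|0x1A=0x3DA
Byte[3]=BB: continuation. acc=(acc<<6)|0x3B=0xF6BB
Completed: cp=U+F6BB (starts at byte 1)
Byte[4]=E6: 3-byte lead, need 2 cont bytes. acc=0x6
Byte[5]=B9: continuation. acc=(acc<<6)|0x39=0x1B9
Byte[6]=BE: continuation. acc=(acc<<6)|0x3E=0x6E7E
Completed: cp=U+6E7E (starts at byte 4)
Byte[7]=55: 1-byte ASCII. cp=U+0055
Byte[8]=E0: 3-byte lead, need 2 cont bytes. acc=0x0
Byte[9]=AB: continuation. acc=(acc<<6)|0x2B=0x2B
Byte[10]=87: continuation. acc=(acc<<6)|0x07=0xAC7
Completed: cp=U+0AC7 (starts at byte 8)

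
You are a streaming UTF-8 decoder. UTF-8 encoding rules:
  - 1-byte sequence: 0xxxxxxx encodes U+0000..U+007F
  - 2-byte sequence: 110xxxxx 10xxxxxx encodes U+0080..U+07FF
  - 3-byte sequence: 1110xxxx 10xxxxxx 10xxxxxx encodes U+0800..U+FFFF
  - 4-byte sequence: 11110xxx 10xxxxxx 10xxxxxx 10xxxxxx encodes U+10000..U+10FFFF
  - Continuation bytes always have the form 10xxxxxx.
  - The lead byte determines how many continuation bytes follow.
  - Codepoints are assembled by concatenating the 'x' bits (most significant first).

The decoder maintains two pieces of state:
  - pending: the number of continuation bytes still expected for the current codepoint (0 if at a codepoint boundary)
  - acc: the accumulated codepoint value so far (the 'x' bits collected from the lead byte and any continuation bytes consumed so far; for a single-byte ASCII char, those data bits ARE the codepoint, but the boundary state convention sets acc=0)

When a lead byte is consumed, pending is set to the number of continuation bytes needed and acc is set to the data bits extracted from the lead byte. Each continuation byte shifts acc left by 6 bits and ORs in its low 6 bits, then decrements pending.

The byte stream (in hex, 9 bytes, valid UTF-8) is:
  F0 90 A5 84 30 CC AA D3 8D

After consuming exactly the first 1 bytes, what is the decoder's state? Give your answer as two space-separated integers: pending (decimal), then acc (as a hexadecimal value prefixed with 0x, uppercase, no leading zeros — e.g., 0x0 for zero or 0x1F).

Answer: 3 0x0

Derivation:
Byte[0]=F0: 4-byte lead. pending=3, acc=0x0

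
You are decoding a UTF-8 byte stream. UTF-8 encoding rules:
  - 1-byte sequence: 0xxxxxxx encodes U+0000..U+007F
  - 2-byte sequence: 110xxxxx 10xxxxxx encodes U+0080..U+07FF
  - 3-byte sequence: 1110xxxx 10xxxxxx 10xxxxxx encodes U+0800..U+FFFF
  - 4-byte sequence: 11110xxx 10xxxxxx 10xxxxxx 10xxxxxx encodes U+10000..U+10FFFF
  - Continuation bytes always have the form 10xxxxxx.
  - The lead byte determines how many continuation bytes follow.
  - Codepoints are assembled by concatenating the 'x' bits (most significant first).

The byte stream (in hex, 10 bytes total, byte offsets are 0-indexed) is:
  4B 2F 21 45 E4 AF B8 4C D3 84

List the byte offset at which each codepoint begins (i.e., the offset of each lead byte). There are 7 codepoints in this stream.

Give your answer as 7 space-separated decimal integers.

Byte[0]=4B: 1-byte ASCII. cp=U+004B
Byte[1]=2F: 1-byte ASCII. cp=U+002F
Byte[2]=21: 1-byte ASCII. cp=U+0021
Byte[3]=45: 1-byte ASCII. cp=U+0045
Byte[4]=E4: 3-byte lead, need 2 cont bytes. acc=0x4
Byte[5]=AF: continuation. acc=(acc<<6)|0x2F=0x12F
Byte[6]=B8: continuation. acc=(acc<<6)|0x38=0x4BF8
Completed: cp=U+4BF8 (starts at byte 4)
Byte[7]=4C: 1-byte ASCII. cp=U+004C
Byte[8]=D3: 2-byte lead, need 1 cont bytes. acc=0x13
Byte[9]=84: continuation. acc=(acc<<6)|0x04=0x4C4
Completed: cp=U+04C4 (starts at byte 8)

Answer: 0 1 2 3 4 7 8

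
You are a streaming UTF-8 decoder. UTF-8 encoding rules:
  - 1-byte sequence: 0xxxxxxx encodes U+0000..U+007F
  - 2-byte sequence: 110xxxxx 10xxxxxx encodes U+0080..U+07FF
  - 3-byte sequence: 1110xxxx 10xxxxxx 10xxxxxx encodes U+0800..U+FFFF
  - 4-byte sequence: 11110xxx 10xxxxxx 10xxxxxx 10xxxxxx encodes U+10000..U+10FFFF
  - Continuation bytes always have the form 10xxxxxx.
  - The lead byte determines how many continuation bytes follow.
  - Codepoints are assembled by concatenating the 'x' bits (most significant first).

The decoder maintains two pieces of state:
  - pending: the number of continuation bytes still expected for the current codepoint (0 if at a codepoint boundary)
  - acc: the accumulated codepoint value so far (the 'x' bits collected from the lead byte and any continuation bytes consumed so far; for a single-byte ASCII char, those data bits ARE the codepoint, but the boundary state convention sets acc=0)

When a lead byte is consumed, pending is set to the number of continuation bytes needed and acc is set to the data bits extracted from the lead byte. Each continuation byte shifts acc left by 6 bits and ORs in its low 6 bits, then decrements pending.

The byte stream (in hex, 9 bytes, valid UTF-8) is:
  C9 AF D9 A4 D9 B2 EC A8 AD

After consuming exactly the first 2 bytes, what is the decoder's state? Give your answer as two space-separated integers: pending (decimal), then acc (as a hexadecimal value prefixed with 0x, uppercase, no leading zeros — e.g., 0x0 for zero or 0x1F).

Byte[0]=C9: 2-byte lead. pending=1, acc=0x9
Byte[1]=AF: continuation. acc=(acc<<6)|0x2F=0x26F, pending=0

Answer: 0 0x26F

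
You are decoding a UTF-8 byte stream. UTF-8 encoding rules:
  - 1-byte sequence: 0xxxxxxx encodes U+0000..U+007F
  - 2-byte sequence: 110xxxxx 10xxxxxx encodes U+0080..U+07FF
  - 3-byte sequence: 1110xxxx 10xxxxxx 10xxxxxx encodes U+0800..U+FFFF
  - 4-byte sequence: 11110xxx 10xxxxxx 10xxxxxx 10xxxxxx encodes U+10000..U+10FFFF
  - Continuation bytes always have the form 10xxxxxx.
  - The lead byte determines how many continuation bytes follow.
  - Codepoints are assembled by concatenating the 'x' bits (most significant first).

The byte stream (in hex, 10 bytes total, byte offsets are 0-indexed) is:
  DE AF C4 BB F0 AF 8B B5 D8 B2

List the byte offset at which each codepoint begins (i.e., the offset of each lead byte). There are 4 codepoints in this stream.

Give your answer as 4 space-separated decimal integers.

Byte[0]=DE: 2-byte lead, need 1 cont bytes. acc=0x1E
Byte[1]=AF: continuation. acc=(acc<<6)|0x2F=0x7AF
Completed: cp=U+07AF (starts at byte 0)
Byte[2]=C4: 2-byte lead, need 1 cont bytes. acc=0x4
Byte[3]=BB: continuation. acc=(acc<<6)|0x3B=0x13B
Completed: cp=U+013B (starts at byte 2)
Byte[4]=F0: 4-byte lead, need 3 cont bytes. acc=0x0
Byte[5]=AF: continuation. acc=(acc<<6)|0x2F=0x2F
Byte[6]=8B: continuation. acc=(acc<<6)|0x0B=0xBCB
Byte[7]=B5: continuation. acc=(acc<<6)|0x35=0x2F2F5
Completed: cp=U+2F2F5 (starts at byte 4)
Byte[8]=D8: 2-byte lead, need 1 cont bytes. acc=0x18
Byte[9]=B2: continuation. acc=(acc<<6)|0x32=0x632
Completed: cp=U+0632 (starts at byte 8)

Answer: 0 2 4 8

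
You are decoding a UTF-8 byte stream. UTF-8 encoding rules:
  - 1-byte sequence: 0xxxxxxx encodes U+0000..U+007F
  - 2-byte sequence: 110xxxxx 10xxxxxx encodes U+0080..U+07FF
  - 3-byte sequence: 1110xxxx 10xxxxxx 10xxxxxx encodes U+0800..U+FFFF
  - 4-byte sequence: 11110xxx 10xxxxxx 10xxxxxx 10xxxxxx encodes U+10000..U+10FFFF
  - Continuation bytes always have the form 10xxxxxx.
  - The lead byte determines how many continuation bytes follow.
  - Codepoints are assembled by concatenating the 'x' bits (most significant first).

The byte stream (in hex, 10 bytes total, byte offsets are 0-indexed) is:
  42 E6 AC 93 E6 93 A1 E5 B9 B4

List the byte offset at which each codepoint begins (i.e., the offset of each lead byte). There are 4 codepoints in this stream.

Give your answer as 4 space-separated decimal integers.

Byte[0]=42: 1-byte ASCII. cp=U+0042
Byte[1]=E6: 3-byte lead, need 2 cont bytes. acc=0x6
Byte[2]=AC: continuation. acc=(acc<<6)|0x2C=0x1AC
Byte[3]=93: continuation. acc=(acc<<6)|0x13=0x6B13
Completed: cp=U+6B13 (starts at byte 1)
Byte[4]=E6: 3-byte lead, need 2 cont bytes. acc=0x6
Byte[5]=93: continuation. acc=(acc<<6)|0x13=0x193
Byte[6]=A1: continuation. acc=(acc<<6)|0x21=0x64E1
Completed: cp=U+64E1 (starts at byte 4)
Byte[7]=E5: 3-byte lead, need 2 cont bytes. acc=0x5
Byte[8]=B9: continuation. acc=(acc<<6)|0x39=0x179
Byte[9]=B4: continuation. acc=(acc<<6)|0x34=0x5E74
Completed: cp=U+5E74 (starts at byte 7)

Answer: 0 1 4 7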